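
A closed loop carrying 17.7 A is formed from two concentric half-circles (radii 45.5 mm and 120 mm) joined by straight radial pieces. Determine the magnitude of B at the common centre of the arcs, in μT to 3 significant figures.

The radial connectors point toward the centre, so dl × r̂ = 0 and they contribute nothing.
Each semicircle gives μ₀I/(4R): inner arc 1.22×10⁻⁴ T, outer arc 4.63×10⁻⁵ T.
The two arcs carry current in opposite angular senses, so their fields oppose: B = |1.22×10⁻⁴ − 4.63×10⁻⁵| = 7.59×10⁻⁵ T.

B ≈ 75.9 μT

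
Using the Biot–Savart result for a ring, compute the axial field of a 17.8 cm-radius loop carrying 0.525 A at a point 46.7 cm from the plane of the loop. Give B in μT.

On the axis of a circular loop, B = μ₀IR² / [2(R²+z²)^(3/2)].
R² + z² = (0.178)² + (0.467)² = 0.2498 m², and (R²+z²)^(3/2) = 0.125 m³.
B = (4π×10⁻⁷ × 0.525 × 0.03168) / (2 × 0.125) = 8.37×10⁻⁸ T.

B ≈ 0.0837 μT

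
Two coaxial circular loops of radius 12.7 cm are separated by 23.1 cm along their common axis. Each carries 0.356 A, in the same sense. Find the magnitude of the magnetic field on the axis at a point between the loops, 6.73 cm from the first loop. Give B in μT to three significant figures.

B ≈ 1.62 μT

Each loop contributes B = μ₀IR²/[2(R²+z²)^(3/2)] on the axis, with z measured from that loop.
Loop 1 (z = 0.0673 m): B₁ = 1.22×10⁻⁶ T. Loop 2 (z = 0.1637 m): B₂ = 4.06×10⁻⁷ T.
The fields add: B = B₁ + B₂ = 1.62×10⁻⁶ T.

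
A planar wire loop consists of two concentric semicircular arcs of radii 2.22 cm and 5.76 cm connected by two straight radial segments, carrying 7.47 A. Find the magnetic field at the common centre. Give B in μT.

The radial connectors point toward the centre, so dl × r̂ = 0 and they contribute nothing.
Each semicircle gives μ₀I/(4R): inner arc 1.06×10⁻⁴ T, outer arc 4.07×10⁻⁵ T.
The two arcs carry current in opposite angular senses, so their fields oppose: B = |1.06×10⁻⁴ − 4.07×10⁻⁵| = 6.50×10⁻⁵ T.

B ≈ 65.0 μT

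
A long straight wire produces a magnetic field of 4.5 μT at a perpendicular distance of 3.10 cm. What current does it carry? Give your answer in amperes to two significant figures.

I ≈ 0.70 A

For a long straight wire B = μ₀I/(2πd), so I = 2πdB/μ₀.
I = 2π × 0.031 × 4.50×10⁻⁶ / (4π×10⁻⁷) = 0.698 A.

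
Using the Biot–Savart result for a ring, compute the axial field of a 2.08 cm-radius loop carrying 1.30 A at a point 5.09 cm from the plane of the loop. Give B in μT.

On the axis of a circular loop, B = μ₀IR² / [2(R²+z²)^(3/2)].
R² + z² = (0.0208)² + (0.0509)² = 0.003023 m², and (R²+z²)^(3/2) = 1.66×10⁻⁴ m³.
B = (4π×10⁻⁷ × 1.30 × 0.0004326) / (2 × 1.66×10⁻⁴) = 2.13×10⁻⁶ T.

B ≈ 2.13 μT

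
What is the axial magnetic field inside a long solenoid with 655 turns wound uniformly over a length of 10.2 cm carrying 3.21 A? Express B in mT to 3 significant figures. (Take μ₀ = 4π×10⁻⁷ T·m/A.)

B ≈ 25.9 mT

Inside a long solenoid, B = μ₀nI with n = 6422 turns/m.
B = 4π×10⁻⁷ × 6422 × 3.21 = 2.59×10⁻² T.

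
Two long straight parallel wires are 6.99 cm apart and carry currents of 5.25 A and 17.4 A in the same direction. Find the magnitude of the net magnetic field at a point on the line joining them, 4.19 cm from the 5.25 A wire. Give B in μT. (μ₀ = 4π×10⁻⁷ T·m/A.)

Each long wire gives B = μ₀I/(2πd). Distances are d₁ = 0.0419 m and d₂ = 0.028 m.
B₁ = 2.51×10⁻⁵ T, B₂ = 1.24×10⁻⁴ T.
Between parallel currents the two contributions point in opposite directions, so they subtract. B = |B₁ − B₂| = |2.51×10⁻⁵ − 1.24×10⁻⁴| = 9.92×10⁻⁵ T.

B ≈ 99.2 μT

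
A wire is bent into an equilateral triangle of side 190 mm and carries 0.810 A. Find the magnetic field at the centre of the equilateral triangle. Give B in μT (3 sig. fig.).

B ≈ 7.67 μT

Each side is a finite straight segment at perpendicular distance d = a/(2 tan(π/3)) = 0.05485 m from the centre, with end-angles ±π/3.
One side contributes B₁ = (μ₀I/4πd)·2 sin(π/3) = 2.56×10⁻⁶ T.
All 3 sides add in the same direction: B = 3 × 2.56×10⁻⁶ = 7.67×10⁻⁶ T.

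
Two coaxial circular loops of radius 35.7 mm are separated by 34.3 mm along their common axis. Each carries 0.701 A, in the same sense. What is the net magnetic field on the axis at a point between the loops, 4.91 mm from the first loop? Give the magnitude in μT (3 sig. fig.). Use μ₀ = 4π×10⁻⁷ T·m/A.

Each loop contributes B = μ₀IR²/[2(R²+z²)^(3/2)] on the axis, with z measured from that loop.
Loop 1 (z = 0.00491 m): B₁ = 1.20×10⁻⁵ T. Loop 2 (z = 0.02939 m): B₂ = 5.68×10⁻⁶ T.
The fields add: B = B₁ + B₂ = 1.77×10⁻⁵ T.

B ≈ 17.7 μT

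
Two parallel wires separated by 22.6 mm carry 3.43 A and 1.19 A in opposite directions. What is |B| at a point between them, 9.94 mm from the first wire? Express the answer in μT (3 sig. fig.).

B ≈ 87.8 μT

Each long wire gives B = μ₀I/(2πd). Distances are d₁ = 0.00994 m and d₂ = 0.01266 m.
B₁ = 6.90×10⁻⁵ T, B₂ = 1.88×10⁻⁵ T.
Between antiparallel currents both contributions point the same way, so they add. B = B₁ + B₂ = 6.90×10⁻⁵ + 1.88×10⁻⁵ = 8.78×10⁻⁵ T.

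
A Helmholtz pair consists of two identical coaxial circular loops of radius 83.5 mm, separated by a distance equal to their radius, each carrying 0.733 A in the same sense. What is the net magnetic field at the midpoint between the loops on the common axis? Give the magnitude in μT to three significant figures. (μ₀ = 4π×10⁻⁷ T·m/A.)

Each loop contributes B = μ₀IR²/[2(R²+z²)^(3/2)] on the axis, with z measured from that loop.
Loop 1 (z = 0.04175 m): B₁ = 3.95×10⁻⁶ T. Loop 2 (z = 0.04175 m): B₂ = 3.95×10⁻⁶ T.
The fields add: B = B₁ + B₂ = 7.89×10⁻⁶ T.

B ≈ 7.89 μT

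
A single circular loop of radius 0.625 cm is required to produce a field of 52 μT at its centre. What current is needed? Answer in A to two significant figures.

I ≈ 0.52 A

At the centre of a circular loop B = μ₀I/(2R), so I = 2RB/μ₀.
With R = 0.00625 m, I = 2 × 0.00625 × 5.20×10⁻⁵ / (4π×10⁻⁷) = 0.517 A.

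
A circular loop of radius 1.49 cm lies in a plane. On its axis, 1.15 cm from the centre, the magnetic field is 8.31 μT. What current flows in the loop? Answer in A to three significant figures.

On the axis of a loop, B = μ₀IR²/[2(R²+z²)^(3/2)], so I = 2B(R²+z²)^(3/2)/(μ₀R²).
R² + z² = 0.000222 + 0.0001322 = 0.0003543 m²; raised to 3/2 gives 6.67×10⁻⁶ m³.
I = 2 × 8.31×10⁻⁶ × 6.67×10⁻⁶ / (1.26×10⁻⁶ × 0.000222) = 0.397 A.

I ≈ 0.397 A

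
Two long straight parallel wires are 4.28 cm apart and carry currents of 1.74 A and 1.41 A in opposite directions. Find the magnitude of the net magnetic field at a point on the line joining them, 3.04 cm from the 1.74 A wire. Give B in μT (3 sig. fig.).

Each long wire gives B = μ₀I/(2πd). Distances are d₁ = 0.0304 m and d₂ = 0.0124 m.
B₁ = 1.14×10⁻⁵ T, B₂ = 2.27×10⁻⁵ T.
Between antiparallel currents both contributions point the same way, so they add. B = B₁ + B₂ = 1.14×10⁻⁵ + 2.27×10⁻⁵ = 3.42×10⁻⁵ T.

B ≈ 34.2 μT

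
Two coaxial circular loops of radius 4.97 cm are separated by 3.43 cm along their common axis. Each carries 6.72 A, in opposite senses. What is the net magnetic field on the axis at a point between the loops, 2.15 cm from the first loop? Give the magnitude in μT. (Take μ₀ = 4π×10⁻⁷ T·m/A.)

Each loop contributes B = μ₀IR²/[2(R²+z²)^(3/2)] on the axis, with z measured from that loop.
Loop 1 (z = 0.0215 m): B₁ = 6.57×10⁻⁵ T. Loop 2 (z = 0.0128 m): B₂ = 7.72×10⁻⁵ T.
The fields oppose: B = |B₁ − B₂| = 1.15×10⁻⁵ T.

B ≈ 11.5 μT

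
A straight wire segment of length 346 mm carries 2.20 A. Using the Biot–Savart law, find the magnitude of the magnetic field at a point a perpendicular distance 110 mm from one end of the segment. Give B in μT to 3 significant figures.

B ≈ 1.91 μT

For a finite straight segment, B = (μ₀I/4πd)(sinθ₁ + sinθ₂), where θ₁, θ₂ are the angles from the perpendicular to each end.
The perpendicular foot is at one end, so the two end-offsets along the wire are 0 and L = 0.346 m.
sinθ₁ = 0/√(0²+0.11²) = 0.0000; sinθ₂ = 0.346/√(0.346²+0.11²) = 0.9530.
B = (4π×10⁻⁷ × 2.20) / (4π × 0.11) × (0.0000 + 0.9530) = 1.91×10⁻⁶ T.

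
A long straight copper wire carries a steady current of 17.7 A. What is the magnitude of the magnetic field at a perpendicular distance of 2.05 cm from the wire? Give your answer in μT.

B ≈ 173 μT

For an infinitely long straight wire, B = μ₀I/(2πd).
B = (4π×10⁻⁷ × 17.7) / (2π × 0.0205) = 1.73×10⁻⁴ T.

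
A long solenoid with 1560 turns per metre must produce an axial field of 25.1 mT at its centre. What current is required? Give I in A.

Inside a long solenoid B = μ₀nI with n = 1560 m⁻¹, so I = B/(μ₀n).
I = 2.51×10⁻² / (4π×10⁻⁷ × 1560) = 12.8 A.

I ≈ 12.8 A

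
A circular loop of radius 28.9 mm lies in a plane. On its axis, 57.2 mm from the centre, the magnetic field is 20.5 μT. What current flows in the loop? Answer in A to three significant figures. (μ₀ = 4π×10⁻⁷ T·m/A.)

On the axis of a loop, B = μ₀IR²/[2(R²+z²)^(3/2)], so I = 2B(R²+z²)^(3/2)/(μ₀R²).
R² + z² = 0.0008352 + 0.003272 = 0.004107 m²; raised to 3/2 gives 2.63×10⁻⁴ m³.
I = 2 × 2.05×10⁻⁵ × 2.63×10⁻⁴ / (1.26×10⁻⁶ × 0.0008352) = 10.3 A.

I ≈ 10.3 A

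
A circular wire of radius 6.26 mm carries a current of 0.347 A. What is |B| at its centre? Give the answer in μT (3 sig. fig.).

At the centre of a circular loop the Biot–Savart law gives B = μ₀I/(2R).
B = (4π×10⁻⁷ × 0.347) / (2 × 0.00626) = 3.48×10⁻⁵ T.

B ≈ 34.8 μT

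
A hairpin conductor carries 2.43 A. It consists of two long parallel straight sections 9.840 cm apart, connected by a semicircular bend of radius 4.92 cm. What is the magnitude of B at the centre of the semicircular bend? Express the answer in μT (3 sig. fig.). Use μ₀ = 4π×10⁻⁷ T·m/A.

The semicircular arc contributes B_arc = μ₀I·π/(4πR) = μ₀I/(4R) = 1.55×10⁻⁵ T.
Each semi-infinite lead is at perpendicular distance R = 0.0492 m from the centre, with the perpendicular foot at its near end, so it contributes μ₀I/(4πR); both point the same way, together 9.88×10⁻⁶ T.
Arc and leads all point the same direction: B = 1.55×10⁻⁵ + 9.88×10⁻⁶ = 2.54×10⁻⁵ T.

B ≈ 25.4 μT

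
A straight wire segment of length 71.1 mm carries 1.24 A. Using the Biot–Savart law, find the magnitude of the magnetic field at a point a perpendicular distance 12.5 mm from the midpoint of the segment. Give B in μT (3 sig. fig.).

B ≈ 18.7 μT

For a finite straight segment, B = (μ₀I/4πd)(sinθ₁ + sinθ₂), where θ₁, θ₂ are the angles from the perpendicular to each end.
The perpendicular from the point meets the wire at its midpoint, so each end is L/2 = 0.03555 m away along the wire.
sinθ₁ = 0.03555/√(0.03555²+0.0125²) = 0.9434; sinθ₂ = 0.03555/√(0.03555²+0.0125²) = 0.9434.
B = (4π×10⁻⁷ × 1.24) / (4π × 0.0125) × (0.9434 + 0.9434) = 1.87×10⁻⁵ T.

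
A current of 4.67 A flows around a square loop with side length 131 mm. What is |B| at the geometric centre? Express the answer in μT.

B ≈ 40.3 μT

Each side is a finite straight segment at perpendicular distance d = a/(2 tan(π/4)) = 0.0655 m from the centre, with end-angles ±π/4.
One side contributes B₁ = (μ₀I/4πd)·2 sin(π/4) = 1.01×10⁻⁵ T.
All 4 sides add in the same direction: B = 4 × 1.01×10⁻⁵ = 4.03×10⁻⁵ T.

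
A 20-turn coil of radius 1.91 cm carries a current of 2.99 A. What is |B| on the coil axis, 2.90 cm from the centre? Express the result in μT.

B ≈ 327 μT

For an N-turn flat coil, B = Nμ₀IR²/[2(R²+z²)^(3/2)] with R = 0.0191 m, z = 0.029 m.
B = 20 × 1.64×10⁻⁵ T = 3.27×10⁻⁴ T.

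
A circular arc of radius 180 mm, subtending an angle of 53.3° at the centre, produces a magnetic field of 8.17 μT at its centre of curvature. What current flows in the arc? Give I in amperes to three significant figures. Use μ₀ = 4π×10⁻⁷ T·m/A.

I ≈ 15.8 A

For a circular arc, B = μ₀Iφ/(4πR) with φ in radians; here φ = 0.9303 rad.
So I = 4πRB/(μ₀φ) = 4π × 0.18 × 8.17×10⁻⁶ / (4π×10⁻⁷ × 0.9303) = 15.8 A.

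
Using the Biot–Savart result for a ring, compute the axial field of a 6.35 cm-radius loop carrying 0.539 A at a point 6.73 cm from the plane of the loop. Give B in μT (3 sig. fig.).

B ≈ 1.72 μT

On the axis of a circular loop, B = μ₀IR² / [2(R²+z²)^(3/2)].
R² + z² = (0.0635)² + (0.0673)² = 0.008562 m², and (R²+z²)^(3/2) = 7.92×10⁻⁴ m³.
B = (4π×10⁻⁷ × 0.539 × 0.004032) / (2 × 7.92×10⁻⁴) = 1.72×10⁻⁶ T.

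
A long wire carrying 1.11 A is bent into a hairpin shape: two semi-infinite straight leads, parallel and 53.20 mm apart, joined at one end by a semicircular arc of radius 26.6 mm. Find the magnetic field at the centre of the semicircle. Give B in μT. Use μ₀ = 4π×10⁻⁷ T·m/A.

B ≈ 21.5 μT

The semicircular arc contributes B_arc = μ₀I·π/(4πR) = μ₀I/(4R) = 1.31×10⁻⁵ T.
Each semi-infinite lead is at perpendicular distance R = 0.0266 m from the centre, with the perpendicular foot at its near end, so it contributes μ₀I/(4πR); both point the same way, together 8.35×10⁻⁶ T.
Arc and leads all point the same direction: B = 1.31×10⁻⁵ + 8.35×10⁻⁶ = 2.15×10⁻⁵ T.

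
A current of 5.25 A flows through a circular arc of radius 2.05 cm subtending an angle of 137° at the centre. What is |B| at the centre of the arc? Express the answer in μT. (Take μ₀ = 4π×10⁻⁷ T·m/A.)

The Biot–Savart field of a circular arc at its centre is B = μ₀Iφ/(4πR), with φ = 2.391 rad.
B = (4π×10⁻⁷ × 5.25 × 2.391) / (4π × 0.0205) = 6.12×10⁻⁵ T.

B ≈ 61.2 μT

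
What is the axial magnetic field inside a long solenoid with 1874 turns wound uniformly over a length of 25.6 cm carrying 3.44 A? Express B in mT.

B ≈ 31.6 mT

Inside a long solenoid, B = μ₀nI with n = 7320 turns/m.
B = 4π×10⁻⁷ × 7320 × 3.44 = 3.16×10⁻² T.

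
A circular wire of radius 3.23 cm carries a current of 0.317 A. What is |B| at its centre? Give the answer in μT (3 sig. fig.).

B ≈ 6.17 μT

At the centre of a circular loop the Biot–Savart law gives B = μ₀I/(2R).
B = (4π×10⁻⁷ × 0.317) / (2 × 0.0323) = 6.17×10⁻⁶ T.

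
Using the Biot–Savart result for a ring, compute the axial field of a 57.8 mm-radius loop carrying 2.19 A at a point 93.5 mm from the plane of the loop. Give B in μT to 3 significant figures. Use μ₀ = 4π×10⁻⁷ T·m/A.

On the axis of a circular loop, B = μ₀IR² / [2(R²+z²)^(3/2)].
R² + z² = (0.0578)² + (0.0935)² = 0.01208 m², and (R²+z²)^(3/2) = 1.33×10⁻³ m³.
B = (4π×10⁻⁷ × 2.19 × 0.003341) / (2 × 1.33×10⁻³) = 3.46×10⁻⁶ T.

B ≈ 3.46 μT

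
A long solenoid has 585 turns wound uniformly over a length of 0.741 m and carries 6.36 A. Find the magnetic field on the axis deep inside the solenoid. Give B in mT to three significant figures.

B ≈ 6.31 mT

Inside a long solenoid, B = μ₀nI with n = 789.5 turns/m.
B = 4π×10⁻⁷ × 789.5 × 6.36 = 6.31×10⁻³ T.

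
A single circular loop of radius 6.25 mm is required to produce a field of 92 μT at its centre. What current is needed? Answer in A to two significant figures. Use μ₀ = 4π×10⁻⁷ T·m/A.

At the centre of a circular loop B = μ₀I/(2R), so I = 2RB/μ₀.
With R = 0.00625 m, I = 2 × 0.00625 × 9.20×10⁻⁵ / (4π×10⁻⁷) = 0.915 A.

I ≈ 0.92 A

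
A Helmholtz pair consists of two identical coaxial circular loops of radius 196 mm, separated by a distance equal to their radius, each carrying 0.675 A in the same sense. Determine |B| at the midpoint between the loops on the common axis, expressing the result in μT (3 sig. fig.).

Each loop contributes B = μ₀IR²/[2(R²+z²)^(3/2)] on the axis, with z measured from that loop.
Loop 1 (z = 0.098 m): B₁ = 1.55×10⁻⁶ T. Loop 2 (z = 0.098 m): B₂ = 1.55×10⁻⁶ T.
The fields add: B = B₁ + B₂ = 3.10×10⁻⁶ T.

B ≈ 3.10 μT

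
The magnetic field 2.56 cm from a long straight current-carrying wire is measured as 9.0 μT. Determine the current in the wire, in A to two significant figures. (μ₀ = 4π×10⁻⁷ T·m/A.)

For a long straight wire B = μ₀I/(2πd), so I = 2πdB/μ₀.
I = 2π × 0.0256 × 9.00×10⁻⁶ / (4π×10⁻⁷) = 1.15 A.

I ≈ 1.2 A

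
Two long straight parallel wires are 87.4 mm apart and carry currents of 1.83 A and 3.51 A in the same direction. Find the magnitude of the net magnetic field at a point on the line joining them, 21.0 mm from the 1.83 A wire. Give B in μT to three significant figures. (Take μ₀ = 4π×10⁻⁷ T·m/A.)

B ≈ 6.86 μT

Each long wire gives B = μ₀I/(2πd). Distances are d₁ = 0.021 m and d₂ = 0.0664 m.
B₁ = 1.74×10⁻⁵ T, B₂ = 1.06×10⁻⁵ T.
Between parallel currents the two contributions point in opposite directions, so they subtract. B = |B₁ − B₂| = |1.74×10⁻⁵ − 1.06×10⁻⁵| = 6.86×10⁻⁶ T.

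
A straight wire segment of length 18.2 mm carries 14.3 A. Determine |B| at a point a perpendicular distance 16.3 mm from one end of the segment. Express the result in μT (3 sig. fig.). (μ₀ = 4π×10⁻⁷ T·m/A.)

B ≈ 65.4 μT

For a finite straight segment, B = (μ₀I/4πd)(sinθ₁ + sinθ₂), where θ₁, θ₂ are the angles from the perpendicular to each end.
The perpendicular foot is at one end, so the two end-offsets along the wire are 0 and L = 0.0182 m.
sinθ₁ = 0/√(0²+0.0163²) = 0.0000; sinθ₂ = 0.0182/√(0.0182²+0.0163²) = 0.7449.
B = (4π×10⁻⁷ × 14.3) / (4π × 0.0163) × (0.0000 + 0.7449) = 6.54×10⁻⁵ T.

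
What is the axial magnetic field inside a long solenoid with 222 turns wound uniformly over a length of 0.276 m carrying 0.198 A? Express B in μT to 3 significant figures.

Inside a long solenoid, B = μ₀nI with n = 804.3 turns/m.
B = 4π×10⁻⁷ × 804.3 × 0.198 = 2.00×10⁻⁴ T.

B ≈ 200 μT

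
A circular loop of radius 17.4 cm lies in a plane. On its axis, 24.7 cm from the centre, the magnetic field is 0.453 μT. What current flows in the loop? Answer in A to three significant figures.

I ≈ 0.657 A

On the axis of a loop, B = μ₀IR²/[2(R²+z²)^(3/2)], so I = 2B(R²+z²)^(3/2)/(μ₀R²).
R² + z² = 0.03028 + 0.06101 = 0.09129 m²; raised to 3/2 gives 2.76×10⁻² m³.
I = 2 × 4.53×10⁻⁷ × 2.76×10⁻² / (1.26×10⁻⁶ × 0.03028) = 0.657 A.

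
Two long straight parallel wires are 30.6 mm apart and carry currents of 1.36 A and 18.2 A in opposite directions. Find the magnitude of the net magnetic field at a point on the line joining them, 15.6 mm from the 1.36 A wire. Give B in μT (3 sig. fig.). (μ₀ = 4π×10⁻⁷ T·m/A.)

Each long wire gives B = μ₀I/(2πd). Distances are d₁ = 0.0156 m and d₂ = 0.015 m.
B₁ = 1.74×10⁻⁵ T, B₂ = 2.43×10⁻⁴ T.
Between antiparallel currents both contributions point the same way, so they add. B = B₁ + B₂ = 1.74×10⁻⁵ + 2.43×10⁻⁴ = 2.60×10⁻⁴ T.

B ≈ 260 μT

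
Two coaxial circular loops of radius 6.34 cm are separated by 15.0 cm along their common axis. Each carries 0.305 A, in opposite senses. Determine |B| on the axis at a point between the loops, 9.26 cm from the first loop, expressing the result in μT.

Each loop contributes B = μ₀IR²/[2(R²+z²)^(3/2)] on the axis, with z measured from that loop.
Loop 1 (z = 0.0926 m): B₁ = 5.45×10⁻⁷ T. Loop 2 (z = 0.0574 m): B₂ = 1.23×10⁻⁶ T.
The fields oppose: B = |B₁ − B₂| = 6.86×10⁻⁷ T.

B ≈ 0.686 μT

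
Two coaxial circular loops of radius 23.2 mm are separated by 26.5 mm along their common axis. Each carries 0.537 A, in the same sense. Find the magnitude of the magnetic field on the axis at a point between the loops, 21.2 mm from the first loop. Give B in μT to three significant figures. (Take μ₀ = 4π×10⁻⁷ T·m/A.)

B ≈ 19.3 μT

Each loop contributes B = μ₀IR²/[2(R²+z²)^(3/2)] on the axis, with z measured from that loop.
Loop 1 (z = 0.0212 m): B₁ = 5.85×10⁻⁶ T. Loop 2 (z = 0.0053 m): B₂ = 1.35×10⁻⁵ T.
The fields add: B = B₁ + B₂ = 1.93×10⁻⁵ T.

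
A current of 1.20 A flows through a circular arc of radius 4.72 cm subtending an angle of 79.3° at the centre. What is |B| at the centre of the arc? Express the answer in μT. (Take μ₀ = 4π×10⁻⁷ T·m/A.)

B ≈ 3.52 μT

The Biot–Savart field of a circular arc at its centre is B = μ₀Iφ/(4πR), with φ = 1.384 rad.
B = (4π×10⁻⁷ × 1.20 × 1.384) / (4π × 0.0472) = 3.52×10⁻⁶ T.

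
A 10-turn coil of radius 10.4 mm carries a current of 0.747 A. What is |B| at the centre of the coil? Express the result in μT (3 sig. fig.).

B ≈ 451 μT

For an N-turn flat coil, B = Nμ₀I/(2R) with R = 0.0104 m.
B = 10 × 4.51×10⁻⁵ T = 4.51×10⁻⁴ T.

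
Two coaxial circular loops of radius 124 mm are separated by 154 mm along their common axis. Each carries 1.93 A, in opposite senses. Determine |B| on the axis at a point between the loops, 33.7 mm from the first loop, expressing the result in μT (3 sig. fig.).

B ≈ 5.17 μT

Each loop contributes B = μ₀IR²/[2(R²+z²)^(3/2)] on the axis, with z measured from that loop.
Loop 1 (z = 0.0337 m): B₁ = 8.79×10⁻⁶ T. Loop 2 (z = 0.1203 m): B₂ = 3.62×10⁻⁶ T.
The fields oppose: B = |B₁ − B₂| = 5.17×10⁻⁶ T.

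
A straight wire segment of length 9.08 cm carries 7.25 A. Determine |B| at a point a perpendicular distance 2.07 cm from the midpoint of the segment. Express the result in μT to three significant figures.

B ≈ 63.7 μT

For a finite straight segment, B = (μ₀I/4πd)(sinθ₁ + sinθ₂), where θ₁, θ₂ are the angles from the perpendicular to each end.
The perpendicular from the point meets the wire at its midpoint, so each end is L/2 = 0.0454 m away along the wire.
sinθ₁ = 0.0454/√(0.0454²+0.0207²) = 0.9099; sinθ₂ = 0.0454/√(0.0454²+0.0207²) = 0.9099.
B = (4π×10⁻⁷ × 7.25) / (4π × 0.0207) × (0.9099 + 0.9099) = 6.37×10⁻⁵ T.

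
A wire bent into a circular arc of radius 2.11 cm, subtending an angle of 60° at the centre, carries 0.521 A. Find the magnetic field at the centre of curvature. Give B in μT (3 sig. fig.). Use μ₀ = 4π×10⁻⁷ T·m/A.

The Biot–Savart field of a circular arc at its centre is B = μ₀Iφ/(4πR), with φ = 1.047 rad.
B = (4π×10⁻⁷ × 0.521 × 1.047) / (4π × 0.0211) = 2.59×10⁻⁶ T.

B ≈ 2.59 μT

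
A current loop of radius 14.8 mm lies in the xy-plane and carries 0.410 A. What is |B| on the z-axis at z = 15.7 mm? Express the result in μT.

On the axis of a circular loop, B = μ₀IR² / [2(R²+z²)^(3/2)].
R² + z² = (0.0148)² + (0.0157)² = 0.0004655 m², and (R²+z²)^(3/2) = 1.00×10⁻⁵ m³.
B = (4π×10⁻⁷ × 0.410 × 0.000219) / (2 × 1.00×10⁻⁵) = 5.62×10⁻⁶ T.

B ≈ 5.62 μT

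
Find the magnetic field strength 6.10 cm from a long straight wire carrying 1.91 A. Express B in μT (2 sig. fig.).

B ≈ 6.3 μT

For an infinitely long straight wire, B = μ₀I/(2πd).
B = (4π×10⁻⁷ × 1.91) / (2π × 0.061) = 6.26×10⁻⁶ T.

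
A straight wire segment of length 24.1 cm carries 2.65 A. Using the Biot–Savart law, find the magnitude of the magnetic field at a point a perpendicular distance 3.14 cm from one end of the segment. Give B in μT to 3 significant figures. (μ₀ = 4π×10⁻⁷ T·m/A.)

B ≈ 8.37 μT

For a finite straight segment, B = (μ₀I/4πd)(sinθ₁ + sinθ₂), where θ₁, θ₂ are the angles from the perpendicular to each end.
The perpendicular foot is at one end, so the two end-offsets along the wire are 0 and L = 0.241 m.
sinθ₁ = 0/√(0²+0.0314²) = 0.0000; sinθ₂ = 0.241/√(0.241²+0.0314²) = 0.9916.
B = (4π×10⁻⁷ × 2.65) / (4π × 0.0314) × (0.0000 + 0.9916) = 8.37×10⁻⁶ T.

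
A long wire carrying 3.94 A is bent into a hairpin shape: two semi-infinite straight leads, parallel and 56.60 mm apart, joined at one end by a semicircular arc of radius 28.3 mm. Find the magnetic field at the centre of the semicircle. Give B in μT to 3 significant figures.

B ≈ 71.6 μT

The semicircular arc contributes B_arc = μ₀I·π/(4πR) = μ₀I/(4R) = 4.37×10⁻⁵ T.
Each semi-infinite lead is at perpendicular distance R = 0.0283 m from the centre, with the perpendicular foot at its near end, so it contributes μ₀I/(4πR); both point the same way, together 2.78×10⁻⁵ T.
Arc and leads all point the same direction: B = 4.37×10⁻⁵ + 2.78×10⁻⁵ = 7.16×10⁻⁵ T.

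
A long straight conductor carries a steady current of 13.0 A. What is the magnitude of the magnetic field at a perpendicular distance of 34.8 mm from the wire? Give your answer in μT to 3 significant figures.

B ≈ 74.7 μT

For an infinitely long straight wire, B = μ₀I/(2πd).
B = (4π×10⁻⁷ × 13.0) / (2π × 0.0348) = 7.47×10⁻⁵ T.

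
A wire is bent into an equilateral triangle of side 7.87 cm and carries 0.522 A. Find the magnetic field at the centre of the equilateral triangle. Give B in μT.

Each side is a finite straight segment at perpendicular distance d = a/(2 tan(π/3)) = 0.02272 m from the centre, with end-angles ±π/3.
One side contributes B₁ = (μ₀I/4πd)·2 sin(π/3) = 3.98×10⁻⁶ T.
All 3 sides add in the same direction: B = 3 × 3.98×10⁻⁶ = 1.19×10⁻⁵ T.

B ≈ 11.9 μT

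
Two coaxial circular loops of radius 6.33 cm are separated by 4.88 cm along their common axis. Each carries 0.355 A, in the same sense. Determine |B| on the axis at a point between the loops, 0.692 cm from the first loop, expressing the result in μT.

Each loop contributes B = μ₀IR²/[2(R²+z²)^(3/2)] on the axis, with z measured from that loop.
Loop 1 (z = 0.00692 m): B₁ = 3.46×10⁻⁶ T. Loop 2 (z = 0.04188 m): B₂ = 2.04×10⁻⁶ T.
The fields add: B = B₁ + B₂ = 5.51×10⁻⁶ T.

B ≈ 5.51 μT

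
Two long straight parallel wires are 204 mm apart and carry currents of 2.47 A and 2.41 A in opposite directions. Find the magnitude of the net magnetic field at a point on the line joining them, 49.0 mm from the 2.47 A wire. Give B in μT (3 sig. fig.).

B ≈ 13.2 μT

Each long wire gives B = μ₀I/(2πd). Distances are d₁ = 0.049 m and d₂ = 0.155 m.
B₁ = 1.01×10⁻⁵ T, B₂ = 3.11×10⁻⁶ T.
Between antiparallel currents both contributions point the same way, so they add. B = B₁ + B₂ = 1.01×10⁻⁵ + 3.11×10⁻⁶ = 1.32×10⁻⁵ T.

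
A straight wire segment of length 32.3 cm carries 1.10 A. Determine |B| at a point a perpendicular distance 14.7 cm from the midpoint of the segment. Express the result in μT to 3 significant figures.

B ≈ 1.11 μT

For a finite straight segment, B = (μ₀I/4πd)(sinθ₁ + sinθ₂), where θ₁, θ₂ are the angles from the perpendicular to each end.
The perpendicular from the point meets the wire at its midpoint, so each end is L/2 = 0.1615 m away along the wire.
sinθ₁ = 0.1615/√(0.1615²+0.147²) = 0.7395; sinθ₂ = 0.1615/√(0.1615²+0.147²) = 0.7395.
B = (4π×10⁻⁷ × 1.10) / (4π × 0.147) × (0.7395 + 0.7395) = 1.11×10⁻⁶ T.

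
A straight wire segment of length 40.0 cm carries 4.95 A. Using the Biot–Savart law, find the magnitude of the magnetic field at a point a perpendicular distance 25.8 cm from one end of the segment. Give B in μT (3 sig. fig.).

For a finite straight segment, B = (μ₀I/4πd)(sinθ₁ + sinθ₂), where θ₁, θ₂ are the angles from the perpendicular to each end.
The perpendicular foot is at one end, so the two end-offsets along the wire are 0 and L = 0.4 m.
sinθ₁ = 0/√(0²+0.258²) = 0.0000; sinθ₂ = 0.4/√(0.4²+0.258²) = 0.8404.
B = (4π×10⁻⁷ × 4.95) / (4π × 0.258) × (0.0000 + 0.8404) = 1.61×10⁻⁶ T.

B ≈ 1.61 μT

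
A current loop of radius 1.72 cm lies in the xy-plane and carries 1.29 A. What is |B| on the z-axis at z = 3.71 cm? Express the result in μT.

On the axis of a circular loop, B = μ₀IR² / [2(R²+z²)^(3/2)].
R² + z² = (0.0172)² + (0.0371)² = 0.001672 m², and (R²+z²)^(3/2) = 6.84×10⁻⁵ m³.
B = (4π×10⁻⁷ × 1.29 × 0.0002958) / (2 × 6.84×10⁻⁵) = 3.51×10⁻⁶ T.

B ≈ 3.51 μT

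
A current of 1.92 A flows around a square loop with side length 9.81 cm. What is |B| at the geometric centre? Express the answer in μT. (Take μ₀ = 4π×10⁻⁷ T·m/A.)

Each side is a finite straight segment at perpendicular distance d = a/(2 tan(π/4)) = 0.04905 m from the centre, with end-angles ±π/4.
One side contributes B₁ = (μ₀I/4πd)·2 sin(π/4) = 5.54×10⁻⁶ T.
All 4 sides add in the same direction: B = 4 × 5.54×10⁻⁶ = 2.21×10⁻⁵ T.

B ≈ 22.1 μT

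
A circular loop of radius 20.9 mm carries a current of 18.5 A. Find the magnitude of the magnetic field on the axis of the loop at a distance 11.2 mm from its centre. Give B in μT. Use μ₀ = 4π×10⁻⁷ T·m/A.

On the axis of a circular loop, B = μ₀IR² / [2(R²+z²)^(3/2)].
R² + z² = (0.0209)² + (0.0112)² = 0.0005622 m², and (R²+z²)^(3/2) = 1.33×10⁻⁵ m³.
B = (4π×10⁻⁷ × 18.5 × 0.0004368) / (2 × 1.33×10⁻⁵) = 3.81×10⁻⁴ T.

B ≈ 381 μT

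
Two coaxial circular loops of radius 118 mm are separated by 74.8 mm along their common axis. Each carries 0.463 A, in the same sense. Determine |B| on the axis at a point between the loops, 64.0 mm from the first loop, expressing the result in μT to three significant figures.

B ≈ 4.11 μT

Each loop contributes B = μ₀IR²/[2(R²+z²)^(3/2)] on the axis, with z measured from that loop.
Loop 1 (z = 0.064 m): B₁ = 1.67×10⁻⁶ T. Loop 2 (z = 0.0108 m): B₂ = 2.43×10⁻⁶ T.
The fields add: B = B₁ + B₂ = 4.11×10⁻⁶ T.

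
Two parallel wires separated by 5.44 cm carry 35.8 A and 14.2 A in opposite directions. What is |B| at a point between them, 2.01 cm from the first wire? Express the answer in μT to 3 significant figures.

B ≈ 439 μT

Each long wire gives B = μ₀I/(2πd). Distances are d₁ = 0.0201 m and d₂ = 0.0343 m.
B₁ = 3.56×10⁻⁴ T, B₂ = 8.28×10⁻⁵ T.
Between antiparallel currents both contributions point the same way, so they add. B = B₁ + B₂ = 3.56×10⁻⁴ + 8.28×10⁻⁵ = 4.39×10⁻⁴ T.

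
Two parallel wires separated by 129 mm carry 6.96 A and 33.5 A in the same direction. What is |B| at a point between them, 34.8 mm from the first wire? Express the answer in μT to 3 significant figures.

Each long wire gives B = μ₀I/(2πd). Distances are d₁ = 0.0348 m and d₂ = 0.0942 m.
B₁ = 4.00×10⁻⁵ T, B₂ = 7.11×10⁻⁵ T.
Between parallel currents the two contributions point in opposite directions, so they subtract. B = |B₁ − B₂| = |4.00×10⁻⁵ − 7.11×10⁻⁵| = 3.11×10⁻⁵ T.

B ≈ 31.1 μT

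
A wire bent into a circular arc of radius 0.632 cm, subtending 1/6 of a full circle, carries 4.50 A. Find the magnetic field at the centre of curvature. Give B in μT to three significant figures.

B ≈ 74.6 μT

The Biot–Savart field of a circular arc at its centre is B = μ₀Iφ/(4πR), with φ = 1.047 rad.
B = (4π×10⁻⁷ × 4.50 × 1.047) / (4π × 0.00632) = 7.46×10⁻⁵ T.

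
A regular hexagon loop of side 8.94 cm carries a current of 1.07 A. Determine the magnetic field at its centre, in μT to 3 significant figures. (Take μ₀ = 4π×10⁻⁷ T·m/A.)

B ≈ 8.29 μT

Each side is a finite straight segment at perpendicular distance d = a/(2 tan(π/6)) = 0.07742 m from the centre, with end-angles ±π/6.
One side contributes B₁ = (μ₀I/4πd)·2 sin(π/6) = 1.38×10⁻⁶ T.
All 6 sides add in the same direction: B = 6 × 1.38×10⁻⁶ = 8.29×10⁻⁶ T.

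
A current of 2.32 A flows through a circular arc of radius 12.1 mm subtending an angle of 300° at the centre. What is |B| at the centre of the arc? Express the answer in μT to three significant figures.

The Biot–Savart field of a circular arc at its centre is B = μ₀Iφ/(4πR), with φ = 5.236 rad.
B = (4π×10⁻⁷ × 2.32 × 5.236) / (4π × 0.0121) = 1.00×10⁻⁴ T.

B ≈ 100 μT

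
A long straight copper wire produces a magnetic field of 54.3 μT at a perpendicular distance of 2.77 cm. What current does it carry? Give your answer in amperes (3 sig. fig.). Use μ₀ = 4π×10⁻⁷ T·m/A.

I ≈ 7.52 A

For a long straight wire B = μ₀I/(2πd), so I = 2πdB/μ₀.
I = 2π × 0.0277 × 5.43×10⁻⁵ / (4π×10⁻⁷) = 7.52 A.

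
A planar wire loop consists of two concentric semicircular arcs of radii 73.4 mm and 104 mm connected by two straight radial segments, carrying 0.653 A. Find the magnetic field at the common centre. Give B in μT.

The radial connectors point toward the centre, so dl × r̂ = 0 and they contribute nothing.
Each semicircle gives μ₀I/(4R): inner arc 2.79×10⁻⁶ T, outer arc 1.97×10⁻⁶ T.
The two arcs carry current in opposite angular senses, so their fields oppose: B = |2.79×10⁻⁶ − 1.97×10⁻⁶| = 8.22×10⁻⁷ T.

B ≈ 0.822 μT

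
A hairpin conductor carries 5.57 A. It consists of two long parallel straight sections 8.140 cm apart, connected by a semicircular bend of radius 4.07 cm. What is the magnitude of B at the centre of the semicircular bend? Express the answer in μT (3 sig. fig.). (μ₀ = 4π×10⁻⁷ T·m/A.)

The semicircular arc contributes B_arc = μ₀I·π/(4πR) = μ₀I/(4R) = 4.30×10⁻⁵ T.
Each semi-infinite lead is at perpendicular distance R = 0.0407 m from the centre, with the perpendicular foot at its near end, so it contributes μ₀I/(4πR); both point the same way, together 2.74×10⁻⁵ T.
Arc and leads all point the same direction: B = 4.30×10⁻⁵ + 2.74×10⁻⁵ = 7.04×10⁻⁵ T.

B ≈ 70.4 μT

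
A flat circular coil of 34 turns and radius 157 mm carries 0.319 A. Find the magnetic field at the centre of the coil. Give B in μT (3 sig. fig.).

For an N-turn flat coil, B = Nμ₀I/(2R) with R = 0.157 m.
B = 34 × 1.28×10⁻⁶ T = 4.34×10⁻⁵ T.

B ≈ 43.4 μT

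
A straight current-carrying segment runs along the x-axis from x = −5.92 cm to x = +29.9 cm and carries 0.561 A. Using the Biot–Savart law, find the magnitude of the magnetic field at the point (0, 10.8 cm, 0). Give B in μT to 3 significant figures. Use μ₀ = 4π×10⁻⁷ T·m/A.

B ≈ 0.738 μT

For a finite straight segment, B = (μ₀I/4πd)(sinθ₁ + sinθ₂), where θ₁, θ₂ are the angles from the perpendicular to each end.
The perpendicular distance is d = 0.108 m; the end-offsets along the wire are a = 0.0592 m and b = 0.299 m.
sinθ₁ = 0.0592/√(0.0592²+0.108²) = 0.4807; sinθ₂ = 0.299/√(0.299²+0.108²) = 0.9405.
B = (4π×10⁻⁷ × 0.561) / (4π × 0.108) × (0.4807 + 0.9405) = 7.38×10⁻⁷ T.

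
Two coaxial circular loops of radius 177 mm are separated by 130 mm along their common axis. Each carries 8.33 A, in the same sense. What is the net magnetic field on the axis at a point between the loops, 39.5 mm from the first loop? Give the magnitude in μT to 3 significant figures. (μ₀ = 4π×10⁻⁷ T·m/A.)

Each loop contributes B = μ₀IR²/[2(R²+z²)^(3/2)] on the axis, with z measured from that loop.
Loop 1 (z = 0.0395 m): B₁ = 2.75×10⁻⁵ T. Loop 2 (z = 0.0905 m): B₂ = 2.09×10⁻⁵ T.
The fields add: B = B₁ + B₂ = 4.84×10⁻⁵ T.

B ≈ 48.4 μT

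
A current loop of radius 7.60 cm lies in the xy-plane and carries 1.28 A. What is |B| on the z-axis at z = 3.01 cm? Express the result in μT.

On the axis of a circular loop, B = μ₀IR² / [2(R²+z²)^(3/2)].
R² + z² = (0.076)² + (0.0301)² = 0.006682 m², and (R²+z²)^(3/2) = 5.46×10⁻⁴ m³.
B = (4π×10⁻⁷ × 1.28 × 0.005776) / (2 × 5.46×10⁻⁴) = 8.50×10⁻⁶ T.

B ≈ 8.50 μT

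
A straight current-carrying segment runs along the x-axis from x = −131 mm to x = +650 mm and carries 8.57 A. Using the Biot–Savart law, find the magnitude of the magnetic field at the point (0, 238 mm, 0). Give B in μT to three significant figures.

For a finite straight segment, B = (μ₀I/4πd)(sinθ₁ + sinθ₂), where θ₁, θ₂ are the angles from the perpendicular to each end.
The perpendicular distance is d = 0.238 m; the end-offsets along the wire are a = 0.131 m and b = 0.65 m.
sinθ₁ = 0.131/√(0.131²+0.238²) = 0.4822; sinθ₂ = 0.65/√(0.65²+0.238²) = 0.9390.
B = (4π×10⁻⁷ × 8.57) / (4π × 0.238) × (0.4822 + 0.9390) = 5.12×10⁻⁶ T.

B ≈ 5.12 μT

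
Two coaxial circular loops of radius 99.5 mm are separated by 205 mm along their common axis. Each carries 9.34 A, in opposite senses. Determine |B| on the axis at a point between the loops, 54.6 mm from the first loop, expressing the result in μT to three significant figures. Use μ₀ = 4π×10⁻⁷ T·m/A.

B ≈ 29.8 μT

Each loop contributes B = μ₀IR²/[2(R²+z²)^(3/2)] on the axis, with z measured from that loop.
Loop 1 (z = 0.0546 m): B₁ = 3.97×10⁻⁵ T. Loop 2 (z = 0.1504 m): B₂ = 9.91×10⁻⁶ T.
The fields oppose: B = |B₁ − B₂| = 2.98×10⁻⁵ T.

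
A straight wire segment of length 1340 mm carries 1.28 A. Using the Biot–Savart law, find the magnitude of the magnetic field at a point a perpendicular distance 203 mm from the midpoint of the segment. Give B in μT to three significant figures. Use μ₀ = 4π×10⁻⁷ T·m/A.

B ≈ 1.21 μT

For a finite straight segment, B = (μ₀I/4πd)(sinθ₁ + sinθ₂), where θ₁, θ₂ are the angles from the perpendicular to each end.
The perpendicular from the point meets the wire at its midpoint, so each end is L/2 = 0.67 m away along the wire.
sinθ₁ = 0.67/√(0.67²+0.203²) = 0.9570; sinθ₂ = 0.67/√(0.67²+0.203²) = 0.9570.
B = (4π×10⁻⁷ × 1.28) / (4π × 0.203) × (0.9570 + 0.9570) = 1.21×10⁻⁶ T.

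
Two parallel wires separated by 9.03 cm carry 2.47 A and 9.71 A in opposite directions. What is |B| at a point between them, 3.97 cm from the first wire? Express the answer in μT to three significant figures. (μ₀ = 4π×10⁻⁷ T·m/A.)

Each long wire gives B = μ₀I/(2πd). Distances are d₁ = 0.0397 m and d₂ = 0.0506 m.
B₁ = 1.24×10⁻⁵ T, B₂ = 3.84×10⁻⁵ T.
Between antiparallel currents both contributions point the same way, so they add. B = B₁ + B₂ = 1.24×10⁻⁵ + 3.84×10⁻⁵ = 5.08×10⁻⁵ T.

B ≈ 50.8 μT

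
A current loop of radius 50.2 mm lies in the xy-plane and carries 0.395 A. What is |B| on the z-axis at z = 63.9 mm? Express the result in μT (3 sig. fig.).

B ≈ 1.17 μT

On the axis of a circular loop, B = μ₀IR² / [2(R²+z²)^(3/2)].
R² + z² = (0.0502)² + (0.0639)² = 0.006603 m², and (R²+z²)^(3/2) = 5.37×10⁻⁴ m³.
B = (4π×10⁻⁷ × 0.395 × 0.00252) / (2 × 5.37×10⁻⁴) = 1.17×10⁻⁶ T.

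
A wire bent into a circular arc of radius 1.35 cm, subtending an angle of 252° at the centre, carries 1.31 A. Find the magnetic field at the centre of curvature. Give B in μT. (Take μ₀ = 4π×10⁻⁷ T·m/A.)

B ≈ 42.7 μT

The Biot–Savart field of a circular arc at its centre is B = μ₀Iφ/(4πR), with φ = 4.398 rad.
B = (4π×10⁻⁷ × 1.31 × 4.398) / (4π × 0.0135) = 4.27×10⁻⁵ T.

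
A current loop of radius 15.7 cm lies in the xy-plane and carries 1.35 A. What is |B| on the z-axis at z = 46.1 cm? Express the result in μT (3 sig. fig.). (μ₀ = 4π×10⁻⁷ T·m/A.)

On the axis of a circular loop, B = μ₀IR² / [2(R²+z²)^(3/2)].
R² + z² = (0.157)² + (0.461)² = 0.2372 m², and (R²+z²)^(3/2) = 0.116 m³.
B = (4π×10⁻⁷ × 1.35 × 0.02465) / (2 × 0.116) = 1.81×10⁻⁷ T.

B ≈ 0.181 μT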